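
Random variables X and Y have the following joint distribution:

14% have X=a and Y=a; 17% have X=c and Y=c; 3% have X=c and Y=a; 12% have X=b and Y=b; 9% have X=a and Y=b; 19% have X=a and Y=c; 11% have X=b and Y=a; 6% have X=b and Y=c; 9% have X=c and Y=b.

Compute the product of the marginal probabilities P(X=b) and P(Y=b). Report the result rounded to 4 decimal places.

0.0870

P(X=b) = 0.11 + 0.12 + 0.06 = 0.29.
P(Y=b) = 0.09 + 0.12 + 0.09 = 0.30.
Product: 0.29 × 0.30 = 0.0870.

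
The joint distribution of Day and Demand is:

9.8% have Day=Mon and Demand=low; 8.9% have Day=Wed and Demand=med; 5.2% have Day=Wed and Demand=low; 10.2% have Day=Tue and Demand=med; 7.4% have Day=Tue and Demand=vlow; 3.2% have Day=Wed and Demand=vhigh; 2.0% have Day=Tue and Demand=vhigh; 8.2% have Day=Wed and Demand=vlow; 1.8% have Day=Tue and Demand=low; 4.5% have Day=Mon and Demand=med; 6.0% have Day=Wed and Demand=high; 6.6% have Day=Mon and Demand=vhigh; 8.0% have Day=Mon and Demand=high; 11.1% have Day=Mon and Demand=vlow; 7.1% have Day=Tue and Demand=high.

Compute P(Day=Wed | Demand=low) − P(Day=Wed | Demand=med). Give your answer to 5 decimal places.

-0.06759

P(Demand=low) = 0.098 + 0.018 + 0.052 = 0.168; P(Day=Wed | Demand=low) = 0.052/0.168 = 0.309524.
P(Demand=med) = 0.045 + 0.102 + 0.089 = 0.236; P(Day=Wed | Demand=med) = 0.089/0.236 = 0.377119.
Difference = -0.06759.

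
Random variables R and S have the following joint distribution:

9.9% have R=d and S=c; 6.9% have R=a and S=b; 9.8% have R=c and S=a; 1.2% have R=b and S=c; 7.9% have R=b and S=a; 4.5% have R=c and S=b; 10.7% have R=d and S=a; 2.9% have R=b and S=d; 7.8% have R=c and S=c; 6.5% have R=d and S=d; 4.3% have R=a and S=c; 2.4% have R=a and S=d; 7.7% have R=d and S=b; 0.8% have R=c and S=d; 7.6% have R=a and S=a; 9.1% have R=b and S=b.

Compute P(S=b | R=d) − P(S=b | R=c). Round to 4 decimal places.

0.0248

P(R=d) = 0.107 + 0.077 + 0.099 + 0.065 = 0.348; P(S=b | R=d) = 0.077/0.348 = 0.22126.
P(R=c) = 0.098 + 0.045 + 0.078 + 0.008 = 0.229; P(S=b | R=c) = 0.045/0.229 = 0.19651.
Difference = 0.0248.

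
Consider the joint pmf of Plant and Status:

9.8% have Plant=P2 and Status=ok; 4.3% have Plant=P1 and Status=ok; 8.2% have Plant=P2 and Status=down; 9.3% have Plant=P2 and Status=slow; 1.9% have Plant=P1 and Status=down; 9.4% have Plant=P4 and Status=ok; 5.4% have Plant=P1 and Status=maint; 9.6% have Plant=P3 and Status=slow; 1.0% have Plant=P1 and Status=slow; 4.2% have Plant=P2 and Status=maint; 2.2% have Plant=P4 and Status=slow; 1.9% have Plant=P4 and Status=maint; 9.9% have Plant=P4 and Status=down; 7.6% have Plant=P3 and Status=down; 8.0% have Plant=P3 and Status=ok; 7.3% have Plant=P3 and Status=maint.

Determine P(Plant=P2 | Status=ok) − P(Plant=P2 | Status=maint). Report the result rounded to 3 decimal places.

P(Status=ok) = 0.043 + 0.098 + 0.080 + 0.094 = 0.315; P(Plant=P2 | Status=ok) = 0.098/0.315 = 0.3111.
P(Status=maint) = 0.054 + 0.042 + 0.073 + 0.019 = 0.188; P(Plant=P2 | Status=maint) = 0.042/0.188 = 0.2234.
Difference = 0.088.

0.088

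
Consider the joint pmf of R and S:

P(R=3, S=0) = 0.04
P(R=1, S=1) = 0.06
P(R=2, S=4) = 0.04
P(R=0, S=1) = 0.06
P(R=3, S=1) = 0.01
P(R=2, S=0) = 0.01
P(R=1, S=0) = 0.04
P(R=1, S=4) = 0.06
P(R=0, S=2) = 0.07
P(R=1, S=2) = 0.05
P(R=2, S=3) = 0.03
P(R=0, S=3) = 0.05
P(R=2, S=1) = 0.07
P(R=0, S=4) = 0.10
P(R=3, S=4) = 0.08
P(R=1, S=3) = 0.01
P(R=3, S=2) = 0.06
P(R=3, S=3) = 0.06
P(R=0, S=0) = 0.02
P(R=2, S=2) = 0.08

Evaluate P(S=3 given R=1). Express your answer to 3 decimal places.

0.045

P(R=1) = 0.04 + 0.06 + 0.05 + 0.01 + 0.06 = 0.22.
P(S=3 | R=1) = 0.01/0.22 = 0.045.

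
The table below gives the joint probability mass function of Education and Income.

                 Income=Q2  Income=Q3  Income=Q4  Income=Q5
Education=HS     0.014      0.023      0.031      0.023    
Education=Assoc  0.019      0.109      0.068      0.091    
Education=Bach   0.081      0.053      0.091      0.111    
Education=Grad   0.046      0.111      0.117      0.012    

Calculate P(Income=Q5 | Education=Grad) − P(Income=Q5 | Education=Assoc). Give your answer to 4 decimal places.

-0.2751

P(Education=Grad) = 0.046 + 0.111 + 0.117 + 0.012 = 0.286; P(Income=Q5 | Education=Grad) = 0.012/0.286 = 0.04196.
P(Education=Assoc) = 0.019 + 0.109 + 0.068 + 0.091 = 0.287; P(Income=Q5 | Education=Assoc) = 0.091/0.287 = 0.31707.
Difference = -0.2751.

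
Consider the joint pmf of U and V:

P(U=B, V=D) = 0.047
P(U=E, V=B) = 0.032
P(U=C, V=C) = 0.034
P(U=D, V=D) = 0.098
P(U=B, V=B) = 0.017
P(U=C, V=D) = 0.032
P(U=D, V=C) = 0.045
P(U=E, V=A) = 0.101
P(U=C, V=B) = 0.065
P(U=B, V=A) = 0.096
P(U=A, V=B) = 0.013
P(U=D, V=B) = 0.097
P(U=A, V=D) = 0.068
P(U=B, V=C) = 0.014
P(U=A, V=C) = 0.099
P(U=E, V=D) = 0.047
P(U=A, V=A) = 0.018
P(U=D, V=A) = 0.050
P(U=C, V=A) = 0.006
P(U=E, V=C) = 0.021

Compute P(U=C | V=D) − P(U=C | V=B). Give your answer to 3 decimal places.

P(V=D) = 0.068 + 0.047 + 0.032 + 0.098 + 0.047 = 0.292; P(U=C | V=D) = 0.032/0.292 = 0.1096.
P(V=B) = 0.013 + 0.017 + 0.065 + 0.097 + 0.032 = 0.224; P(U=C | V=B) = 0.065/0.224 = 0.2902.
Difference = -0.181.

-0.181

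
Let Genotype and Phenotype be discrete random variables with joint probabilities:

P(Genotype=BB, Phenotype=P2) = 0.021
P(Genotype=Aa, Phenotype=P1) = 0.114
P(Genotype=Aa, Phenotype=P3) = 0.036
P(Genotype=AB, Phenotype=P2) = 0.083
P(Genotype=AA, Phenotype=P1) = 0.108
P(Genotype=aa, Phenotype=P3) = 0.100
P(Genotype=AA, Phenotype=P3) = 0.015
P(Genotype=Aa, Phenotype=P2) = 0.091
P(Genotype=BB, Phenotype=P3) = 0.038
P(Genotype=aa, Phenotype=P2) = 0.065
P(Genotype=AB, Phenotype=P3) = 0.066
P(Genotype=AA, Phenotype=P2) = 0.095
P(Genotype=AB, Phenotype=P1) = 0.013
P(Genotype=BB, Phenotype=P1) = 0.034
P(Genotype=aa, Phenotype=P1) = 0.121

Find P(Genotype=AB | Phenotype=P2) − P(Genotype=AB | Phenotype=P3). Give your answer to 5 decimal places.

-0.02502

P(Phenotype=P2) = 0.095 + 0.091 + 0.065 + 0.083 + 0.021 = 0.355; P(Genotype=AB | Phenotype=P2) = 0.083/0.355 = 0.233803.
P(Phenotype=P3) = 0.015 + 0.036 + 0.100 + 0.066 + 0.038 = 0.255; P(Genotype=AB | Phenotype=P3) = 0.066/0.255 = 0.258824.
Difference = -0.02502.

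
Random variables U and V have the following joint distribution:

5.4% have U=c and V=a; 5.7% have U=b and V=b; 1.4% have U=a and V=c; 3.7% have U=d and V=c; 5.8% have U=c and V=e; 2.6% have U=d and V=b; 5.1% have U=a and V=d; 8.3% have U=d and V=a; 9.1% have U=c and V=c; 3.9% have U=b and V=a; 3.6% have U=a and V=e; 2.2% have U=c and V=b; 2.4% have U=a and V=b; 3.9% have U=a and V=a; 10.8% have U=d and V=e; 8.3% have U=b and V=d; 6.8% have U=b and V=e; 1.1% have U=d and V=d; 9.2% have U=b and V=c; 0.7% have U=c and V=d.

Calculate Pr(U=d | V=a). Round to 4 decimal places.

0.3860

P(V=a) = 0.039 + 0.039 + 0.054 + 0.083 = 0.215.
P(U=d | V=a) = 0.083/0.215 = 0.3860.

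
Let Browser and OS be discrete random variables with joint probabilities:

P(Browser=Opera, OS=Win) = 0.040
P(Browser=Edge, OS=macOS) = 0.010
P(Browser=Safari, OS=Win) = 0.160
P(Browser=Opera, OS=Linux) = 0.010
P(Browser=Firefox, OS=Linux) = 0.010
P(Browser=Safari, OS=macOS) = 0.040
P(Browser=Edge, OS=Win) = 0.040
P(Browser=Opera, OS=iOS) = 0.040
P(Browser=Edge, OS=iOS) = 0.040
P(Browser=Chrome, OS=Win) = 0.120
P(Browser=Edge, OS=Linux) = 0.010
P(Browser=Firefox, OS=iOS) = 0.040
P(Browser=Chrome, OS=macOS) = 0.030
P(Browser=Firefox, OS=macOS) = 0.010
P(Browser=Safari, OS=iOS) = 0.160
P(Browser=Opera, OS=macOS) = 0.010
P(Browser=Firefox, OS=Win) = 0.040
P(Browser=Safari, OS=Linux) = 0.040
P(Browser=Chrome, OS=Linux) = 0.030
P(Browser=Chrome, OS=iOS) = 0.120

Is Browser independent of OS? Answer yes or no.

yes

Every cell satisfies P(Browser,OS) = P(Browser)·P(OS). For instance P(Browser=Safari) = 0.400, P(OS=iOS) = 0.400, and 0.400×0.400 = 0.160 matches the joint entry. So Browser and OS are independent.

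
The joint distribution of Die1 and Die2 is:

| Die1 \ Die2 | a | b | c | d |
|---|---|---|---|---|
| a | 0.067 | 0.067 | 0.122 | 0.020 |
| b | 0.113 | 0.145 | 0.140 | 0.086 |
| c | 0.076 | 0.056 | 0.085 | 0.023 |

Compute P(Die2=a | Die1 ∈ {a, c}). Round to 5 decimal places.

P(Die1=a) = 0.067 + 0.067 + 0.122 + 0.020 = 0.276.
P(Die1=c) = 0.076 + 0.056 + 0.085 + 0.023 = 0.240.
P(Die1 ∈ {a, c}) = 0.276 + 0.240 = 0.516; P(Die2=a, Die1 ∈ {a, c}) = 0.067 + 0.076 = 0.143.
P(Die2=a | Die1 ∈ {a, c}) = 0.143/0.516 = 0.27713.

0.27713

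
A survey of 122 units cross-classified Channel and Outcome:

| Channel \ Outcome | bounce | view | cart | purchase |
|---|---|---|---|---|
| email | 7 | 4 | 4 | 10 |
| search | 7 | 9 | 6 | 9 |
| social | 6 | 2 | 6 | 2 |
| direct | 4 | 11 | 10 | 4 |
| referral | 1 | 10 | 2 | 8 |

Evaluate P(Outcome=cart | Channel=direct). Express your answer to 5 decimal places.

0.34483

Total with Channel=direct: 4 + 11 + 10 + 4 = 29.
P(Outcome=cart | Channel=direct) = 10/29 = 0.34483.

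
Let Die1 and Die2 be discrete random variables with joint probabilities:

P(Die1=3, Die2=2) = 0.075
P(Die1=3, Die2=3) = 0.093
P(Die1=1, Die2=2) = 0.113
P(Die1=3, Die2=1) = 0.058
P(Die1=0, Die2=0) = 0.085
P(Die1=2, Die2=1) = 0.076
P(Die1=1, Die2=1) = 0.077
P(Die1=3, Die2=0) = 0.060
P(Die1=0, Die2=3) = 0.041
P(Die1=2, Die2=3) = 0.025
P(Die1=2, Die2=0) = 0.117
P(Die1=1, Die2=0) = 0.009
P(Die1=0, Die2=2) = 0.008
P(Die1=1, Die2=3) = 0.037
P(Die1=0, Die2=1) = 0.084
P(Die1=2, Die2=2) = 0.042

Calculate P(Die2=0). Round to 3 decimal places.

P(Die2=0) = 0.085 + 0.009 + 0.117 + 0.060 = 0.271.

0.271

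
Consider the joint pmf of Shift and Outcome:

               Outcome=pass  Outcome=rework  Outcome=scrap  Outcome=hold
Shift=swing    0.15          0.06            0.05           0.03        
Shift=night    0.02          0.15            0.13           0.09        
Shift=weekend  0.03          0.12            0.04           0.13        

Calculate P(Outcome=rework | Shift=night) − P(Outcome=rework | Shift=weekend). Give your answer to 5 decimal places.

P(Shift=night) = 0.02 + 0.15 + 0.13 + 0.09 = 0.39; P(Outcome=rework | Shift=night) = 0.15/0.39 = 0.384615.
P(Shift=weekend) = 0.03 + 0.12 + 0.04 + 0.13 = 0.32; P(Outcome=rework | Shift=weekend) = 0.12/0.32 = 0.375000.
Difference = 0.00962.

0.00962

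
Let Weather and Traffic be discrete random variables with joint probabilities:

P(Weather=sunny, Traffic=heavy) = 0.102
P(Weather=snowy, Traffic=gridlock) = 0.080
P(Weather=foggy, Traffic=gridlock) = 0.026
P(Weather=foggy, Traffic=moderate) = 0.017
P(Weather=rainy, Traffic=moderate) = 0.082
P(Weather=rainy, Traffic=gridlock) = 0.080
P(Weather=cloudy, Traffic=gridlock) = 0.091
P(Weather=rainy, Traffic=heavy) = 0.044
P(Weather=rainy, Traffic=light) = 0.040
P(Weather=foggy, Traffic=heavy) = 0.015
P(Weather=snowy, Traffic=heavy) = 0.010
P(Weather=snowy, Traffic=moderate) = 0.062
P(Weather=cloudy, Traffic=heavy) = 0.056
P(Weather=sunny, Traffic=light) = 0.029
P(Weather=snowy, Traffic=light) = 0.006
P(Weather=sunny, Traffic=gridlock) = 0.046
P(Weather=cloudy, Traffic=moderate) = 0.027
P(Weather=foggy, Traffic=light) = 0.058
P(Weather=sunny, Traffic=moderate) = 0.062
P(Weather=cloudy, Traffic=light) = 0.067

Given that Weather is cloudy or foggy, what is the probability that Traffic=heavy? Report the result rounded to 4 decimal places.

P(Weather=cloudy) = 0.067 + 0.027 + 0.056 + 0.091 = 0.241.
P(Weather=foggy) = 0.058 + 0.017 + 0.015 + 0.026 = 0.116.
P(Weather ∈ {cloudy, foggy}) = 0.241 + 0.116 = 0.357; P(Traffic=heavy, Weather ∈ {cloudy, foggy}) = 0.056 + 0.015 = 0.071.
P(Traffic=heavy | Weather ∈ {cloudy, foggy}) = 0.071/0.357 = 0.1989.

0.1989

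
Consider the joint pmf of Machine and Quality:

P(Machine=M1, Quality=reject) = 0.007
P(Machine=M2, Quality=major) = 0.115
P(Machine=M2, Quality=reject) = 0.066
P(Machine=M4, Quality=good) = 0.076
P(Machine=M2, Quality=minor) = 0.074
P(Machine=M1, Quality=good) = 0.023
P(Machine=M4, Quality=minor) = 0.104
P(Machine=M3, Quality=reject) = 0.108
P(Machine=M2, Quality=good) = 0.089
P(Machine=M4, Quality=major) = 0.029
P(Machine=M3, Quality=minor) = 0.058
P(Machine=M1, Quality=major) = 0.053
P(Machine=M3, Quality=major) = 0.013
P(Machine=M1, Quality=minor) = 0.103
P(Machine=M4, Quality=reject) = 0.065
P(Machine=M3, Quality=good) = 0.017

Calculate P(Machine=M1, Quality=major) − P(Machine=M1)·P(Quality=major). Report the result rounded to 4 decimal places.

0.0139

P(Machine=M1) = 0.023 + 0.103 + 0.053 + 0.007 = 0.186.
P(Quality=major) = 0.053 + 0.115 + 0.013 + 0.029 = 0.210.
P(Machine=M1, Quality=major) − P(Machine=M1)P(Quality=major) = 0.053 − 0.186×0.210 = 0.0139.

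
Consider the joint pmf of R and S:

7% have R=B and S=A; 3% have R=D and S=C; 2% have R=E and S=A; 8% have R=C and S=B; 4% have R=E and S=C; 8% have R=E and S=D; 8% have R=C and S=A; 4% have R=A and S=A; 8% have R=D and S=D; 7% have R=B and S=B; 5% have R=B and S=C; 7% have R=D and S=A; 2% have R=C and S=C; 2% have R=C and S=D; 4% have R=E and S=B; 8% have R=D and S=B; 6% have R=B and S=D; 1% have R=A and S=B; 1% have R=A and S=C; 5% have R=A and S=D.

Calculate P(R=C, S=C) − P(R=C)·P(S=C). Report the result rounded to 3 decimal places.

P(R=C) = 0.08 + 0.08 + 0.02 + 0.02 = 0.20.
P(S=C) = 0.01 + 0.05 + 0.02 + 0.03 + 0.04 = 0.15.
P(R=C, S=C) − P(R=C)P(S=C) = 0.02 − 0.20×0.15 = -0.010.

-0.010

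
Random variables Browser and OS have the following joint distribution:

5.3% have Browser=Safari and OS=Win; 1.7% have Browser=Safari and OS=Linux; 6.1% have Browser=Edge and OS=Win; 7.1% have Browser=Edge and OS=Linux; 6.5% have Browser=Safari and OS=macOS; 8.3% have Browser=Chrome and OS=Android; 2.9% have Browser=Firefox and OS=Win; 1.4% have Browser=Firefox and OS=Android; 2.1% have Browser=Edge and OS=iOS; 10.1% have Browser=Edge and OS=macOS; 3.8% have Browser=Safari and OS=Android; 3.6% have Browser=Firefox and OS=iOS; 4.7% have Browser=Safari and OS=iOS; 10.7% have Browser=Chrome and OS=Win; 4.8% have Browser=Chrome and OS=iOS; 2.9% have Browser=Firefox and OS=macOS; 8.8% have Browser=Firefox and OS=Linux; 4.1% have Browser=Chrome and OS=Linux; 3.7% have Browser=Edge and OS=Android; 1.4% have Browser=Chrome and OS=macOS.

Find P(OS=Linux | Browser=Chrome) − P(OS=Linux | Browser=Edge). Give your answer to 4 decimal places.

P(Browser=Chrome) = 0.107 + 0.014 + 0.041 + 0.048 + 0.083 = 0.293; P(OS=Linux | Browser=Chrome) = 0.041/0.293 = 0.13993.
P(Browser=Edge) = 0.061 + 0.101 + 0.071 + 0.021 + 0.037 = 0.291; P(OS=Linux | Browser=Edge) = 0.071/0.291 = 0.24399.
Difference = -0.1041.

-0.1041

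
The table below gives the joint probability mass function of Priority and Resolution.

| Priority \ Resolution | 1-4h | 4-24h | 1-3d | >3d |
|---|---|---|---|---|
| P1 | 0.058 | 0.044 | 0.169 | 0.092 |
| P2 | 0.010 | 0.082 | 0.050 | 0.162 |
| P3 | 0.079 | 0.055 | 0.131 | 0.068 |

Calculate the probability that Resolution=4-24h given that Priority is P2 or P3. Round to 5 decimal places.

P(Priority=P2) = 0.010 + 0.082 + 0.050 + 0.162 = 0.304.
P(Priority=P3) = 0.079 + 0.055 + 0.131 + 0.068 = 0.333.
P(Priority ∈ {P2, P3}) = 0.304 + 0.333 = 0.637; P(Resolution=4-24h, Priority ∈ {P2, P3}) = 0.082 + 0.055 = 0.137.
P(Resolution=4-24h | Priority ∈ {P2, P3}) = 0.137/0.637 = 0.21507.

0.21507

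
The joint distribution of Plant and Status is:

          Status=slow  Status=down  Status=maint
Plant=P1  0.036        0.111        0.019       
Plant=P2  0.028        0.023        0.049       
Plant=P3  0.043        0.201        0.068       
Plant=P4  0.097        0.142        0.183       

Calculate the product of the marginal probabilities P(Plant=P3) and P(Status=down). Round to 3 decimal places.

0.149

P(Plant=P3) = 0.043 + 0.201 + 0.068 = 0.312.
P(Status=down) = 0.111 + 0.023 + 0.201 + 0.142 = 0.477.
Product: 0.312 × 0.477 = 0.149.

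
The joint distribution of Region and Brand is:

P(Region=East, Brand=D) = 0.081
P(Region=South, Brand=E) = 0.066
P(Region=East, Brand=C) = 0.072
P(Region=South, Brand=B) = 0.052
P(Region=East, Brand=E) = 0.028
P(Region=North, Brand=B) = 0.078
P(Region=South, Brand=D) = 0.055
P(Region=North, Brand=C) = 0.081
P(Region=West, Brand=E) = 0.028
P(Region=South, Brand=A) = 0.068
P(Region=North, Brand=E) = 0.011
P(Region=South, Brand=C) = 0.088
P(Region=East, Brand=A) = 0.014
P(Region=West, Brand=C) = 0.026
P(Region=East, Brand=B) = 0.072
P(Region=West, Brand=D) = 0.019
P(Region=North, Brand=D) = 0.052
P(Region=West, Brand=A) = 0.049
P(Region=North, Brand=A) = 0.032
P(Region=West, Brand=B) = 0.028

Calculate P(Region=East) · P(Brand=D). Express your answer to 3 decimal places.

0.055

P(Region=East) = 0.014 + 0.072 + 0.072 + 0.081 + 0.028 = 0.267.
P(Brand=D) = 0.052 + 0.055 + 0.081 + 0.019 = 0.207.
Product: 0.267 × 0.207 = 0.055.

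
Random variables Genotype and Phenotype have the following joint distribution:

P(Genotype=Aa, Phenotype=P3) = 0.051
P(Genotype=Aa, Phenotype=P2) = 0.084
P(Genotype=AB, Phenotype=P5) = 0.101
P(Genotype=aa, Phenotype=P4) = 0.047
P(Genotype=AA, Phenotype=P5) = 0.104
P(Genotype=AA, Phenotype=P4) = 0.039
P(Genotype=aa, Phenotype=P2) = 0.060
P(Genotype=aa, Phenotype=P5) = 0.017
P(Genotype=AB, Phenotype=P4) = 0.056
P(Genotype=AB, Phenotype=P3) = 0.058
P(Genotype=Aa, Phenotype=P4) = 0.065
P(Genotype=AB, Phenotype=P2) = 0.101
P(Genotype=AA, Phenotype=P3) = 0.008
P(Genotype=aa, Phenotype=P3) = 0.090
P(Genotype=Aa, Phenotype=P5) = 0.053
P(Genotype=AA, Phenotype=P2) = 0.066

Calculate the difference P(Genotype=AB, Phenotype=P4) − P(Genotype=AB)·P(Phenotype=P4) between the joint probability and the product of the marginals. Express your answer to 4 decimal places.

-0.0094

P(Genotype=AB) = 0.101 + 0.058 + 0.056 + 0.101 = 0.316.
P(Phenotype=P4) = 0.039 + 0.065 + 0.047 + 0.056 = 0.207.
P(Genotype=AB, Phenotype=P4) − P(Genotype=AB)P(Phenotype=P4) = 0.056 − 0.316×0.207 = -0.0094.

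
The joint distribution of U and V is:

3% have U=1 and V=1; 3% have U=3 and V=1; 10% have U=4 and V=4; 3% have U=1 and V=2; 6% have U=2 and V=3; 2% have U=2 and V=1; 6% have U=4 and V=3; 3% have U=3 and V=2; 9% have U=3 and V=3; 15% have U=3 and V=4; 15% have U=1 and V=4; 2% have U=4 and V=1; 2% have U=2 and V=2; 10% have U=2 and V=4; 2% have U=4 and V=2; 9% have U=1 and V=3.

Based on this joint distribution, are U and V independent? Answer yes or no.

yes

Every cell satisfies P(U,V) = P(U)·P(V). For instance P(U=3) = 0.30, P(V=3) = 0.30, and 0.30×0.30 = 0.09 matches the joint entry. So U and V are independent.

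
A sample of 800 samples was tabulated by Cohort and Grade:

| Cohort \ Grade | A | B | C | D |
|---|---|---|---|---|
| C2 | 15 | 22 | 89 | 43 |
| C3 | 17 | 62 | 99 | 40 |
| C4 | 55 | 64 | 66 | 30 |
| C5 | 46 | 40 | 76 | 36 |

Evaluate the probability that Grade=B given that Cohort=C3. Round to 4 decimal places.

0.2844

Total with Cohort=C3: 17 + 62 + 99 + 40 = 218.
P(Grade=B | Cohort=C3) = 62/218 = 0.2844.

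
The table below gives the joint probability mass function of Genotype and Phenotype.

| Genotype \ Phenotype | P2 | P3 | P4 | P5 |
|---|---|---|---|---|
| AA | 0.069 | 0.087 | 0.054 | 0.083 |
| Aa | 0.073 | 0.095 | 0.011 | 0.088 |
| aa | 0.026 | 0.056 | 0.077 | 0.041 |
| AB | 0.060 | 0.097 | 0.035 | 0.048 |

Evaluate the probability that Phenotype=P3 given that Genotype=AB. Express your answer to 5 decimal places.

0.40417

P(Genotype=AB) = 0.060 + 0.097 + 0.035 + 0.048 = 0.240.
P(Phenotype=P3 | Genotype=AB) = 0.097/0.240 = 0.40417.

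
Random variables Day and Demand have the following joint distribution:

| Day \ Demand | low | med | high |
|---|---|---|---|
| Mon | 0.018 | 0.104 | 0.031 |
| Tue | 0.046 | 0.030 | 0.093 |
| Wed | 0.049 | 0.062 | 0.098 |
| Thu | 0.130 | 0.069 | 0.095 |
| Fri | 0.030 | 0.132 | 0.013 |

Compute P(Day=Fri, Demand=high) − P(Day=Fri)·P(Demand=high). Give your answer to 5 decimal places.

-0.04475

P(Day=Fri) = 0.030 + 0.132 + 0.013 = 0.175.
P(Demand=high) = 0.031 + 0.093 + 0.098 + 0.095 + 0.013 = 0.330.
P(Day=Fri, Demand=high) − P(Day=Fri)P(Demand=high) = 0.013 − 0.175×0.330 = -0.04475.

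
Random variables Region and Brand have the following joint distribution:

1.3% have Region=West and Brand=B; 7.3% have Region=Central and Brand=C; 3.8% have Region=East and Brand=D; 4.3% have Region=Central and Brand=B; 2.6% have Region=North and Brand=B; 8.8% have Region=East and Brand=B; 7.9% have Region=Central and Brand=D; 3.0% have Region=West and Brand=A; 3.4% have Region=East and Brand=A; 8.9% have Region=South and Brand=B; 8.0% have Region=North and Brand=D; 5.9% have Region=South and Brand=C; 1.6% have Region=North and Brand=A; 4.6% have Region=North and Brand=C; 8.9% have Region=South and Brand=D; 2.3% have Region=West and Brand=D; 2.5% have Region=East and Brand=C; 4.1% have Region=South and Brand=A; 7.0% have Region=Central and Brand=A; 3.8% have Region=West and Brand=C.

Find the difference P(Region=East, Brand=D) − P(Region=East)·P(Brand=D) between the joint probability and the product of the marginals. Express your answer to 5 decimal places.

P(Region=East) = 0.034 + 0.088 + 0.025 + 0.038 = 0.185.
P(Brand=D) = 0.080 + 0.089 + 0.038 + 0.023 + 0.079 = 0.309.
P(Region=East, Brand=D) − P(Region=East)P(Brand=D) = 0.038 − 0.185×0.309 = -0.01917.

-0.01917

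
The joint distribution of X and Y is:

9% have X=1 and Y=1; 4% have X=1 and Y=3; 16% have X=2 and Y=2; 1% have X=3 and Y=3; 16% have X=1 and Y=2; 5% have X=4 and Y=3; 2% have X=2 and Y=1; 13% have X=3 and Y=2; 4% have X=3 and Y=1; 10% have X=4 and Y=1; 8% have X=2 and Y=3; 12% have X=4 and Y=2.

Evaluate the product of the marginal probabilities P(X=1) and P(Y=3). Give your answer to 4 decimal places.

P(X=1) = 0.09 + 0.16 + 0.04 = 0.29.
P(Y=3) = 0.04 + 0.08 + 0.01 + 0.05 = 0.18.
Product: 0.29 × 0.18 = 0.0522.

0.0522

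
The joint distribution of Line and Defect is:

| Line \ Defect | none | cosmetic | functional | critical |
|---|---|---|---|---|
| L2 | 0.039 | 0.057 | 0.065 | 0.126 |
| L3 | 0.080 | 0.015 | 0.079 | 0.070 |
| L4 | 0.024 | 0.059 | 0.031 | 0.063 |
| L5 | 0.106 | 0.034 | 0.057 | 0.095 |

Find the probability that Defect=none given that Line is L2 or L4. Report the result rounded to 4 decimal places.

P(Line=L2) = 0.039 + 0.057 + 0.065 + 0.126 = 0.287.
P(Line=L4) = 0.024 + 0.059 + 0.031 + 0.063 = 0.177.
P(Line ∈ {L2, L4}) = 0.287 + 0.177 = 0.464; P(Defect=none, Line ∈ {L2, L4}) = 0.039 + 0.024 = 0.063.
P(Defect=none | Line ∈ {L2, L4}) = 0.063/0.464 = 0.1358.

0.1358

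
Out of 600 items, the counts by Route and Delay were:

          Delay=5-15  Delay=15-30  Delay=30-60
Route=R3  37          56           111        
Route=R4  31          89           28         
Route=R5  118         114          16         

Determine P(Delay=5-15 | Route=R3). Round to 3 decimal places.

0.181

Total with Route=R3: 37 + 56 + 111 = 204.
P(Delay=5-15 | Route=R3) = 37/204 = 0.181.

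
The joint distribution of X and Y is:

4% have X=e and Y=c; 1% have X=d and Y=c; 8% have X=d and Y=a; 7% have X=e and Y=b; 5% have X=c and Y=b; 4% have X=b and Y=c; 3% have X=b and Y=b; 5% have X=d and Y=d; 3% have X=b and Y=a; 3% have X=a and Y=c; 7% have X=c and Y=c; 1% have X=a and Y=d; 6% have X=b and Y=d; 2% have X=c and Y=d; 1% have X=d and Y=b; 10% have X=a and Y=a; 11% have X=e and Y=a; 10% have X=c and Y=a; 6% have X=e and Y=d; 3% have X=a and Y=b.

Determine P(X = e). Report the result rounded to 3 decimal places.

0.280

P(X=e) = 0.11 + 0.07 + 0.04 + 0.06 = 0.28.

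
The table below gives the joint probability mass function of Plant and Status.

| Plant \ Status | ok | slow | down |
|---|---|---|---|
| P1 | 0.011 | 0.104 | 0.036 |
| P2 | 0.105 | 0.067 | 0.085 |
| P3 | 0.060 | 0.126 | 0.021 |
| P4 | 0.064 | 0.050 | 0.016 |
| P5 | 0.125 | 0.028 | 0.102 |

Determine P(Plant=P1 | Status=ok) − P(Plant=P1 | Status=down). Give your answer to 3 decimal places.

P(Status=ok) = 0.011 + 0.105 + 0.060 + 0.064 + 0.125 = 0.365; P(Plant=P1 | Status=ok) = 0.011/0.365 = 0.0301.
P(Status=down) = 0.036 + 0.085 + 0.021 + 0.016 + 0.102 = 0.260; P(Plant=P1 | Status=down) = 0.036/0.260 = 0.1385.
Difference = -0.108.

-0.108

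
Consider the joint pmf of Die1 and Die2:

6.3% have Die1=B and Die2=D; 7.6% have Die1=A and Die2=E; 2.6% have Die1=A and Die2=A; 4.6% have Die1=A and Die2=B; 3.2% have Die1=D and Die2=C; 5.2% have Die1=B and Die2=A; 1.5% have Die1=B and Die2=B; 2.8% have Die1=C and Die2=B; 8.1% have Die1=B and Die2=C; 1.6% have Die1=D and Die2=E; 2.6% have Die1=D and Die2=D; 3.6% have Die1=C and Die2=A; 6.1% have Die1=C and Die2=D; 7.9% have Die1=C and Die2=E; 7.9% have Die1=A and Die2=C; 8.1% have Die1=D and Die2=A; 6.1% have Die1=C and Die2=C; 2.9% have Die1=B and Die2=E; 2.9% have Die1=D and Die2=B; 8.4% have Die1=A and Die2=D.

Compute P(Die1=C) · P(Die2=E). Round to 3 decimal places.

0.053

P(Die1=C) = 0.036 + 0.028 + 0.061 + 0.061 + 0.079 = 0.265.
P(Die2=E) = 0.076 + 0.029 + 0.079 + 0.016 = 0.200.
Product: 0.265 × 0.200 = 0.053.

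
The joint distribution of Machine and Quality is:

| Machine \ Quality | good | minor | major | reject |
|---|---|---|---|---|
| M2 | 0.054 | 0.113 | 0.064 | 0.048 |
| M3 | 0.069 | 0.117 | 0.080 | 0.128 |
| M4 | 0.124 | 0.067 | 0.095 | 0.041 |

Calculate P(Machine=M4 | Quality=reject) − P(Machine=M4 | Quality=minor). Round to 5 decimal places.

P(Quality=reject) = 0.048 + 0.128 + 0.041 = 0.217; P(Machine=M4 | Quality=reject) = 0.041/0.217 = 0.188940.
P(Quality=minor) = 0.113 + 0.117 + 0.067 = 0.297; P(Machine=M4 | Quality=minor) = 0.067/0.297 = 0.225589.
Difference = -0.03665.

-0.03665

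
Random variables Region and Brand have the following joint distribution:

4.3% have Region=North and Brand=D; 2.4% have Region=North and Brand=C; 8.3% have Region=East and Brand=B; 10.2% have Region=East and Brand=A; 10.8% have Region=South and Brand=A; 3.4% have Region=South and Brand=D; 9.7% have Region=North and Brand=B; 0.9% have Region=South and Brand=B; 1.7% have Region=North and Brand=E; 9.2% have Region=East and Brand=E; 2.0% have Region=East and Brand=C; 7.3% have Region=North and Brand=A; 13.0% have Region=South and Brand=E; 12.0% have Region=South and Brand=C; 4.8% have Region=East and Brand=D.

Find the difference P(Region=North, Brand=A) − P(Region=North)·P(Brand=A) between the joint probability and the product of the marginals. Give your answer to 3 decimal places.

0.001

P(Region=North) = 0.073 + 0.097 + 0.024 + 0.043 + 0.017 = 0.254.
P(Brand=A) = 0.073 + 0.108 + 0.102 = 0.283.
P(Region=North, Brand=A) − P(Region=North)P(Brand=A) = 0.073 − 0.254×0.283 = 0.001.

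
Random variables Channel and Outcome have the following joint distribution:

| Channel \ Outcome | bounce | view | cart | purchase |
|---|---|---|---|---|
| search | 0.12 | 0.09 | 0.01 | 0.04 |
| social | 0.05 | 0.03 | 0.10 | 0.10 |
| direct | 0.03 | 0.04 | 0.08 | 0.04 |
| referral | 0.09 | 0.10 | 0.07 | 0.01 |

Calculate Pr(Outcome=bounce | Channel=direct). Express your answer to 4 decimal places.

P(Channel=direct) = 0.03 + 0.04 + 0.08 + 0.04 = 0.19.
P(Outcome=bounce | Channel=direct) = 0.03/0.19 = 0.1579.

0.1579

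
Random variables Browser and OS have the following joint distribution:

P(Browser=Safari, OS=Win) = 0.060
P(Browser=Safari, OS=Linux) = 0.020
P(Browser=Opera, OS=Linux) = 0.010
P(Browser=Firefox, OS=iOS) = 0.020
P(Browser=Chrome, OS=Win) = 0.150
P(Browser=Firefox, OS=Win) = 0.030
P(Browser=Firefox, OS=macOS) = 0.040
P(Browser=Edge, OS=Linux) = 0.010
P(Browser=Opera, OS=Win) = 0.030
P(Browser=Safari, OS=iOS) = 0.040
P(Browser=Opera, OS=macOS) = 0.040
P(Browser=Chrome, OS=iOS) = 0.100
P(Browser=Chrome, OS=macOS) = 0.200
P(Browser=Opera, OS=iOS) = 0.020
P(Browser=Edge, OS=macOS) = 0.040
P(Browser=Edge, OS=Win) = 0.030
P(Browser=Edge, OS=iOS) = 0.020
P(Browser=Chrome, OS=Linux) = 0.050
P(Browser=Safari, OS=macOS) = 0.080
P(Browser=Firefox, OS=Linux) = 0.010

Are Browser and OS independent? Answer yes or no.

yes

Every cell satisfies P(Browser,OS) = P(Browser)·P(OS). For instance P(Browser=Firefox) = 0.100, P(OS=Linux) = 0.100, and 0.100×0.100 = 0.010 matches the joint entry. So Browser and OS are independent.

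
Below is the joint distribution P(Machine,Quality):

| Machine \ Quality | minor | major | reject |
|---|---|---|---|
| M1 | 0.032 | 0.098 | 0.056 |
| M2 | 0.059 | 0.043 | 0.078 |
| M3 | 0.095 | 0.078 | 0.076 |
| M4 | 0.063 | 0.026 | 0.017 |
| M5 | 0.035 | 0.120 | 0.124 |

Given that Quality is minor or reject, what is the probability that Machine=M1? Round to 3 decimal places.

0.139

P(Quality=minor) = 0.032 + 0.059 + 0.095 + 0.063 + 0.035 = 0.284.
P(Quality=reject) = 0.056 + 0.078 + 0.076 + 0.017 + 0.124 = 0.351.
P(Quality ∈ {minor, reject}) = 0.284 + 0.351 = 0.635; P(Machine=M1, Quality ∈ {minor, reject}) = 0.032 + 0.056 = 0.088.
P(Machine=M1 | Quality ∈ {minor, reject}) = 0.088/0.635 = 0.139.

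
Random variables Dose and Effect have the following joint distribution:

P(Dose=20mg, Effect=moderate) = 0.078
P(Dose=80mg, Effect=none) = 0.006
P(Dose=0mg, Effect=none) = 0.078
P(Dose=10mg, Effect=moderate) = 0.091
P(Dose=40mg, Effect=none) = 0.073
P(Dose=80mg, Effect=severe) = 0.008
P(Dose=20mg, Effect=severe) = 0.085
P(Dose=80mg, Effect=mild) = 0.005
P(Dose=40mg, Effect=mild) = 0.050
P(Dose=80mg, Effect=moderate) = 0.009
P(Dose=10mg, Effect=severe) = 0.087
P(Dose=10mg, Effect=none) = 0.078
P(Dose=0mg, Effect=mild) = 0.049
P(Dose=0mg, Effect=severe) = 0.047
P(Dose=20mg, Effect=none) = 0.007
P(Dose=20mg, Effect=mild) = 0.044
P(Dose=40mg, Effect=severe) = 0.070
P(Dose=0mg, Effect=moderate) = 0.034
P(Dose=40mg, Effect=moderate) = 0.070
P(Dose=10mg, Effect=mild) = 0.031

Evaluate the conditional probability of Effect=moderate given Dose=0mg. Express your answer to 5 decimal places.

0.16346

P(Dose=0mg) = 0.078 + 0.049 + 0.034 + 0.047 = 0.208.
P(Effect=moderate | Dose=0mg) = 0.034/0.208 = 0.16346.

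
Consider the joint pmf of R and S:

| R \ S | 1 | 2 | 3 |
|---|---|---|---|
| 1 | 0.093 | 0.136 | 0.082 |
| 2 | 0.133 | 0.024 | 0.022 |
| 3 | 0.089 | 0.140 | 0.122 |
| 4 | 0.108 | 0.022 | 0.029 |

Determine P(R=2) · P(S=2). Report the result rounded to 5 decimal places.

P(R=2) = 0.133 + 0.024 + 0.022 = 0.179.
P(S=2) = 0.136 + 0.024 + 0.140 + 0.022 = 0.322.
Product: 0.179 × 0.322 = 0.05764.

0.05764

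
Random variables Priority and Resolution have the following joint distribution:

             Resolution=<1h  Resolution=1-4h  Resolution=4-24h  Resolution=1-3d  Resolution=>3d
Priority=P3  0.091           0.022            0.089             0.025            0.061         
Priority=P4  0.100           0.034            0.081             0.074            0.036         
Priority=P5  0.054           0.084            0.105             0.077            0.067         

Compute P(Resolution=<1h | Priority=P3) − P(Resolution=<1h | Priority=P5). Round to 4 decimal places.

P(Priority=P3) = 0.091 + 0.022 + 0.089 + 0.025 + 0.061 = 0.288; P(Resolution=<1h | Priority=P3) = 0.091/0.288 = 0.31597.
P(Priority=P5) = 0.054 + 0.084 + 0.105 + 0.077 + 0.067 = 0.387; P(Resolution=<1h | Priority=P5) = 0.054/0.387 = 0.13953.
Difference = 0.1764.

0.1764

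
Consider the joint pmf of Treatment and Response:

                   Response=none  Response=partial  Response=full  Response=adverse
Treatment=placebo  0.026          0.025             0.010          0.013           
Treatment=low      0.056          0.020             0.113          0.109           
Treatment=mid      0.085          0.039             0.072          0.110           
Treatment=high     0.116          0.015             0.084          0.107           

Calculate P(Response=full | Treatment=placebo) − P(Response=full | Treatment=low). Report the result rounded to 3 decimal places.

-0.244

P(Treatment=placebo) = 0.026 + 0.025 + 0.010 + 0.013 = 0.074; P(Response=full | Treatment=placebo) = 0.010/0.074 = 0.1351.
P(Treatment=low) = 0.056 + 0.020 + 0.113 + 0.109 = 0.298; P(Response=full | Treatment=low) = 0.113/0.298 = 0.3792.
Difference = -0.244.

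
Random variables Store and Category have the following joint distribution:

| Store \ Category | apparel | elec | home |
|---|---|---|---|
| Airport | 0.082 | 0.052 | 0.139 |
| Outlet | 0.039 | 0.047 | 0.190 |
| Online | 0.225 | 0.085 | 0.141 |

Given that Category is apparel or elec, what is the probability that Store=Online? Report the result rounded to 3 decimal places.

0.585

P(Category=apparel) = 0.082 + 0.039 + 0.225 = 0.346.
P(Category=elec) = 0.052 + 0.047 + 0.085 = 0.184.
P(Category ∈ {apparel, elec}) = 0.346 + 0.184 = 0.530; P(Store=Online, Category ∈ {apparel, elec}) = 0.225 + 0.085 = 0.310.
P(Store=Online | Category ∈ {apparel, elec}) = 0.310/0.530 = 0.585.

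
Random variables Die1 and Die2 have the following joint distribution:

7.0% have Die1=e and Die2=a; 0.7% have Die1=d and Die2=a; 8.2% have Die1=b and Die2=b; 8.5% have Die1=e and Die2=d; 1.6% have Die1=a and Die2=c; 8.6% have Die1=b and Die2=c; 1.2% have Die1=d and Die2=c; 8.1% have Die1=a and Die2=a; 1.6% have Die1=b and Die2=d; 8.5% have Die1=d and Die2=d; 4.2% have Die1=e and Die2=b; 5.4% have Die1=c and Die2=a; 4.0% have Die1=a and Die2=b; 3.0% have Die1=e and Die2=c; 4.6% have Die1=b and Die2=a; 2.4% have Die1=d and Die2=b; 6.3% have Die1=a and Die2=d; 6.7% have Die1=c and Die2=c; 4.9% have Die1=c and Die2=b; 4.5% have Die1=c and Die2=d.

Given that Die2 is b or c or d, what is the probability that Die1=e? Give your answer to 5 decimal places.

0.21159

P(Die2=b) = 0.040 + 0.082 + 0.049 + 0.024 + 0.042 = 0.237.
P(Die2=c) = 0.016 + 0.086 + 0.067 + 0.012 + 0.030 = 0.211.
P(Die2=d) = 0.063 + 0.016 + 0.045 + 0.085 + 0.085 = 0.294.
P(Die2 ∈ {b, c, d}) = 0.237 + 0.211 + 0.294 = 0.742; P(Die1=e, Die2 ∈ {b, c, d}) = 0.042 + 0.030 + 0.085 = 0.157.
P(Die1=e | Die2 ∈ {b, c, d}) = 0.157/0.742 = 0.21159.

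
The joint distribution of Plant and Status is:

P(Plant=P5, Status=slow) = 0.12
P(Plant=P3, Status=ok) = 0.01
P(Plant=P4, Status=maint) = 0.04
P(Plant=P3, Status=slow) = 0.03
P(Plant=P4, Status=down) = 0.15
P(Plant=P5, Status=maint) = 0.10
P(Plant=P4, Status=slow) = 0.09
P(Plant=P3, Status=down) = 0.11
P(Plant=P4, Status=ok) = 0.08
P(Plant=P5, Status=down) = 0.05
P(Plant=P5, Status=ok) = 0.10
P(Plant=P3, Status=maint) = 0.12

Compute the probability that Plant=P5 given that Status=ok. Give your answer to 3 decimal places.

P(Status=ok) = 0.01 + 0.08 + 0.10 = 0.19.
P(Plant=P5 | Status=ok) = 0.10/0.19 = 0.526.

0.526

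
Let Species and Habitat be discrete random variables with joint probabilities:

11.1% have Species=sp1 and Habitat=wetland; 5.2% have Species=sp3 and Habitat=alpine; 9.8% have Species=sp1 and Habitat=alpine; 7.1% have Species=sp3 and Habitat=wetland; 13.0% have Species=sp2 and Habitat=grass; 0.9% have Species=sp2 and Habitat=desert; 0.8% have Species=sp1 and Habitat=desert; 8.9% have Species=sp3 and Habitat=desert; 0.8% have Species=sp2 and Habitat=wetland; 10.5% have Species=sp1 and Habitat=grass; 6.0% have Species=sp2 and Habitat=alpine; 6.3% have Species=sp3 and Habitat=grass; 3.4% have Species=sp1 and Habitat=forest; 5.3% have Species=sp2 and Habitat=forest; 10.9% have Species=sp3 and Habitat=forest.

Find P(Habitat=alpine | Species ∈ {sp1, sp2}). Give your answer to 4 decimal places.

P(Species=sp1) = 0.034 + 0.105 + 0.111 + 0.008 + 0.098 = 0.356.
P(Species=sp2) = 0.053 + 0.130 + 0.008 + 0.009 + 0.060 = 0.260.
P(Species ∈ {sp1, sp2}) = 0.356 + 0.260 = 0.616; P(Habitat=alpine, Species ∈ {sp1, sp2}) = 0.098 + 0.060 = 0.158.
P(Habitat=alpine | Species ∈ {sp1, sp2}) = 0.158/0.616 = 0.2565.

0.2565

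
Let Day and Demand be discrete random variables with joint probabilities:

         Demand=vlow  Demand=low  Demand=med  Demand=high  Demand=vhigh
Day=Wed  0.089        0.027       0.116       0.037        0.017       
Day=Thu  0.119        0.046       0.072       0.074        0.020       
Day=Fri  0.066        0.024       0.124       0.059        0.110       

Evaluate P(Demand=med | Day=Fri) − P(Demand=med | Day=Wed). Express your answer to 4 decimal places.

-0.0818

P(Day=Fri) = 0.066 + 0.024 + 0.124 + 0.059 + 0.110 = 0.383; P(Demand=med | Day=Fri) = 0.124/0.383 = 0.32376.
P(Day=Wed) = 0.089 + 0.027 + 0.116 + 0.037 + 0.017 = 0.286; P(Demand=med | Day=Wed) = 0.116/0.286 = 0.40559.
Difference = -0.0818.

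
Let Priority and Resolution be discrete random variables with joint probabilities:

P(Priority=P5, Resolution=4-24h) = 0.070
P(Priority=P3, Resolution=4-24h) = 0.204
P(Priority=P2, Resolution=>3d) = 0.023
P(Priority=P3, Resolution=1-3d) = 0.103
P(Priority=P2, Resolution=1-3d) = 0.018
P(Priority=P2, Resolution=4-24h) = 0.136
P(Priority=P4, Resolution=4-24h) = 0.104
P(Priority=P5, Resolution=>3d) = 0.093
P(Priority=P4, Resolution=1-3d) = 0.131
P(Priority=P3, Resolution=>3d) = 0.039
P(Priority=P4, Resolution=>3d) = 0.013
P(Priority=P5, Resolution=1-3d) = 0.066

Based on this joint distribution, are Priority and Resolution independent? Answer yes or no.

P(Priority=P5) = 0.229 and P(Resolution=>3d) = 0.168, so their product is 0.03847, but P(Priority=P5, Resolution=>3d) = 0.093. Since these differ, Priority and Resolution are not independent.

no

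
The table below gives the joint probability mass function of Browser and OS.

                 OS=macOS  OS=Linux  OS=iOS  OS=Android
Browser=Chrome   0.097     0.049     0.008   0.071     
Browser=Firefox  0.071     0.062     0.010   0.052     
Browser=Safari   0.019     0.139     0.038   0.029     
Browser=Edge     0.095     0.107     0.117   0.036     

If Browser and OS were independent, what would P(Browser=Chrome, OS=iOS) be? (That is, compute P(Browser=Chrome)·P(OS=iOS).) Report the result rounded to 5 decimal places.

0.03893

P(Browser=Chrome) = 0.097 + 0.049 + 0.008 + 0.071 = 0.225.
P(OS=iOS) = 0.008 + 0.010 + 0.038 + 0.117 = 0.173.
Product: 0.225 × 0.173 = 0.03893.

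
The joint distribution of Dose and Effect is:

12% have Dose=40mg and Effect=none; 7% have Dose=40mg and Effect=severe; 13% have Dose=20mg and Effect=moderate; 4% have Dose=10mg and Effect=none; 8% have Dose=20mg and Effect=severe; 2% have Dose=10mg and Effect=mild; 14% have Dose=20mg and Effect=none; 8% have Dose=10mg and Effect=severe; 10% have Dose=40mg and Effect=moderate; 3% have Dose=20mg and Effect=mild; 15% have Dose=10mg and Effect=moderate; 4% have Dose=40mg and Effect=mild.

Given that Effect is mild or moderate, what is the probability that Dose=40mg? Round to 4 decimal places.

P(Effect=mild) = 0.02 + 0.03 + 0.04 = 0.09.
P(Effect=moderate) = 0.15 + 0.13 + 0.10 = 0.38.
P(Effect ∈ {mild, moderate}) = 0.09 + 0.38 = 0.47; P(Dose=40mg, Effect ∈ {mild, moderate}) = 0.04 + 0.10 = 0.14.
P(Dose=40mg | Effect ∈ {mild, moderate}) = 0.14/0.47 = 0.2979.

0.2979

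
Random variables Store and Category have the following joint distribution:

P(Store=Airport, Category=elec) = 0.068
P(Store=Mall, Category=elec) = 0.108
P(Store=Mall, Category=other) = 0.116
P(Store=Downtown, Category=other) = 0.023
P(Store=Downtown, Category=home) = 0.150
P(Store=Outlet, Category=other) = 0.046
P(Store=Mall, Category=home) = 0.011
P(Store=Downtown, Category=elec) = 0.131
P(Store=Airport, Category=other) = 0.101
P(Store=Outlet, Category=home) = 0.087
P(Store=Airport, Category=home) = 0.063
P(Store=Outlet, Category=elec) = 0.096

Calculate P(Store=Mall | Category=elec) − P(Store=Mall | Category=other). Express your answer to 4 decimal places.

P(Category=elec) = 0.131 + 0.108 + 0.068 + 0.096 = 0.403; P(Store=Mall | Category=elec) = 0.108/0.403 = 0.26799.
P(Category=other) = 0.023 + 0.116 + 0.101 + 0.046 = 0.286; P(Store=Mall | Category=other) = 0.116/0.286 = 0.40559.
Difference = -0.1376.

-0.1376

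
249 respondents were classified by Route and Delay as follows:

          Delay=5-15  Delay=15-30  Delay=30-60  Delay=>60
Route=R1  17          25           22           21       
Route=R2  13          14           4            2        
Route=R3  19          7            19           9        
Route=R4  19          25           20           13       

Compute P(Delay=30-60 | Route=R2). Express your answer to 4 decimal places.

0.1212

Total with Route=R2: 13 + 14 + 4 + 2 = 33.
P(Delay=30-60 | Route=R2) = 4/33 = 0.1212.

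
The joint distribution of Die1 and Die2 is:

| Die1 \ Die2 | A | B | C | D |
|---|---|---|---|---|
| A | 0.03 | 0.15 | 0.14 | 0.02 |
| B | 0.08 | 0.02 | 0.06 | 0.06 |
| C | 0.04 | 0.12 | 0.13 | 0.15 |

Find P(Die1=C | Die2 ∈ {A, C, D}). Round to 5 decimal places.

P(Die2=A) = 0.03 + 0.08 + 0.04 = 0.15.
P(Die2=C) = 0.14 + 0.06 + 0.13 = 0.33.
P(Die2=D) = 0.02 + 0.06 + 0.15 = 0.23.
P(Die2 ∈ {A, C, D}) = 0.15 + 0.33 + 0.23 = 0.71; P(Die1=C, Die2 ∈ {A, C, D}) = 0.04 + 0.13 + 0.15 = 0.32.
P(Die1=C | Die2 ∈ {A, C, D}) = 0.32/0.71 = 0.45070.

0.45070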